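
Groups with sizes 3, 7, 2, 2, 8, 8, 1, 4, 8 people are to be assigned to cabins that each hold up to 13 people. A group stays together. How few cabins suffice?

Total = 8 + 8 + 8 + 7 + 4 + 3 + 2 + 2 + 1 = 43 people.
Lower bound: ⌈43/13⌉ = 4 cabins.
A packing using 4 cabins:
  cabin 1: 8 + 4 + 1 = 13
  cabin 2: 8 + 3 + 2 = 13
  cabin 3: 8 + 2 = 10
  cabin 4: 7 = 7
This matches the lower bound, so 4 is optimal.

4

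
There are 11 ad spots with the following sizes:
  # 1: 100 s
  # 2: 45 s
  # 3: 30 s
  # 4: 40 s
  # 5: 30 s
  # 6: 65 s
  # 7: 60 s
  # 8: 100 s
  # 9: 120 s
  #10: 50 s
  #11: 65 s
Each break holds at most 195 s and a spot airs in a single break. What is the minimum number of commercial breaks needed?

Total = 120 + 100 + 100 + 65 + 65 + 60 + 50 + 45 + 40 + 30 + 30 = 705 s.
Lower bound: ⌈705/195⌉ = 4 commercial breaks.
A packing using 4 commercial breaks:
  break 1: 120 + 65 = 185
  break 2: 100 + 65 + 30 = 195
  break 3: 100 + 60 + 30 = 190
  break 4: 50 + 45 + 40 = 135
This matches the lower bound, so 4 is optimal.

4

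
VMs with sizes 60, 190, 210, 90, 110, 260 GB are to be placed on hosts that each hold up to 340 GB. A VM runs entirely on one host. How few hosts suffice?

Total = 260 + 210 + 190 + 110 + 90 + 60 = 920 GB.
Lower bound: ⌈920/340⌉ = 3 hosts.
A packing using 3 hosts:
  host 1: 260 + 60 = 320
  host 2: 210 + 110 = 320
  host 3: 190 + 90 = 280
This matches the lower bound, so 3 is optimal.

3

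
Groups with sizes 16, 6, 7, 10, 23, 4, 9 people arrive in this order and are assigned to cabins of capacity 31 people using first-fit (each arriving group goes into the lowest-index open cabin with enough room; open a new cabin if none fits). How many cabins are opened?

  16 → cabin 1 (new)  [load 16/31]
  6 → cabin 1  [load 22/31]
  7 → cabin 1  [load 29/31]
  10 → cabin 2 (new)  [load 10/31]
  23 → cabin 3 (new)  [load 23/31]
  4 → cabin 2  [load 14/31]
  9 → cabin 2  [load 23/31]
3 cabins opened.

3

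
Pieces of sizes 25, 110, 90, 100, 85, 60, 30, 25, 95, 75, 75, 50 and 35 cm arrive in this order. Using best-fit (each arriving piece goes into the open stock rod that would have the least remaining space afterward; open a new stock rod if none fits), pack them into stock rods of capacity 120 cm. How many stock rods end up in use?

  25 → stock rod 1 (new)  [load 25/120]
  110 → stock rod 2 (new)  [load 110/120]
  90 → stock rod 1  [load 115/120]
  100 → stock rod 3 (new)  [load 100/120]
  85 → stock rod 4 (new)  [load 85/120]
  60 → stock rod 5 (new)  [load 60/120]
  30 → stock rod 4  [load 115/120]
  25 → stock rod 5  [load 85/120]
  95 → stock rod 6 (new)  [load 95/120]
  75 → stock rod 7 (new)  [load 75/120]
  75 → stock rod 8 (new)  [load 75/120]
  50 → stock rod 9 (new)  [load 50/120]
  35 → stock rod 5  [load 120/120]
9 stock rods opened.

9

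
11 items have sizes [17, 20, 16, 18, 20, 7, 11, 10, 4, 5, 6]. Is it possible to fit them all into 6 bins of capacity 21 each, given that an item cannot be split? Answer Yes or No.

Total = 134; ⌈134/21⌉ = 7.
At least 7 bins are required, but only 6 are allowed.

No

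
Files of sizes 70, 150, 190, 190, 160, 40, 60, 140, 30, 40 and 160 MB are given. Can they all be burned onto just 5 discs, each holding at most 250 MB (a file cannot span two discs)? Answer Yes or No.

No

Total = 1230 MB; ⌈1230/250⌉ = 5.
6 files each exceed half the capacity and cannot share a disc, forcing at least 6 discs.
At least 6 discs are required, but only 5 are allowed.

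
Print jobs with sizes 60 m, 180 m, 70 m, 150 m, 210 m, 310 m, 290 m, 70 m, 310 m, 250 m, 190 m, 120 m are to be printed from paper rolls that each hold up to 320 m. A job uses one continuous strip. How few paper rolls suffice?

Total = 310 + 310 + 290 + 250 + 210 + 190 + 180 + 150 + 120 + 70 + 70 + 60 = 2210 m.
Lower bound: ⌈2210/320⌉ = 7 paper rolls.
A packing using 8 paper rolls:
  roll 1: 310 = 310
  roll 2: 310 = 310
  roll 3: 290 = 290
  roll 4: 250 + 70 = 320
  roll 5: 210 + 70 = 280
  roll 6: 190 + 120 = 310
  roll 7: 180 + 60 = 240
  roll 8: 150 = 150
No arrangement into 7 paper rolls stays within capacity, so 8 is optimal.

8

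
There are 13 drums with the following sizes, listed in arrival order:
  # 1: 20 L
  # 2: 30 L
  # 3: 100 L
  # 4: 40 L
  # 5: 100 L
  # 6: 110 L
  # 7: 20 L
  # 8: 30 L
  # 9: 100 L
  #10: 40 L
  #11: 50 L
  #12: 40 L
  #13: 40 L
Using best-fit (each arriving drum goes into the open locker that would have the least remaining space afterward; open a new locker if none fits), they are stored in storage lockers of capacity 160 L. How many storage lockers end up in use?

  20 → locker 1 (new)  [load 20/160]
  30 → locker 1  [load 50/160]
  100 → locker 1  [load 150/160]
  40 → locker 2 (new)  [load 40/160]
  100 → locker 2  [load 140/160]
  110 → locker 3 (new)  [load 110/160]
  20 → locker 2  [load 160/160]
  30 → locker 3  [load 140/160]
  100 → locker 4 (new)  [load 100/160]
  40 → locker 4  [load 140/160]
  50 → locker 5 (new)  [load 50/160]
  40 → locker 5  [load 90/160]
  40 → locker 5  [load 130/160]
5 storage lockers opened.

5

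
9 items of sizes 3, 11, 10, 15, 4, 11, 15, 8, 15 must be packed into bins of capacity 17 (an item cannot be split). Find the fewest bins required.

Total = 15 + 15 + 15 + 11 + 11 + 10 + 8 + 4 + 3 = 92.
Lower bound: ⌈92/17⌉ = 6 bins.
A packing using 7 bins:
  bin 1: 15 = 15
  bin 2: 15 = 15
  bin 3: 15 = 15
  bin 4: 11 + 4 = 15
  bin 5: 11 + 3 = 14
  bin 6: 10 = 10
  bin 7: 8 = 8
No arrangement into 6 bins stays within capacity, so 7 is optimal.

7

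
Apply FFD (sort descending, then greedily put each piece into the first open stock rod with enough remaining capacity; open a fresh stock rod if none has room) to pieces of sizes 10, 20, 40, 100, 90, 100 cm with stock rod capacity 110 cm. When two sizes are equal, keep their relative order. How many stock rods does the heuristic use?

4

Sorted descending: 100, 100, 90, 40, 20, 10.
  100 → stock rod 1 (new)  [load 100/110]
  100 → stock rod 2 (new)  [load 100/110]
  90 → stock rod 3 (new)  [load 90/110]
  40 → stock rod 4 (new)  [load 40/110]
  20 → stock rod 3  [load 110/110]
  10 → stock rod 1  [load 110/110]
4 stock rods opened.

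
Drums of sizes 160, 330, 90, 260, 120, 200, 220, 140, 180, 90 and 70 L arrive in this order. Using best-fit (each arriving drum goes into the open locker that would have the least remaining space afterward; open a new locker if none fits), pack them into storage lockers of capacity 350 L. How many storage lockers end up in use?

  160 → locker 1 (new)  [load 160/350]
  330 → locker 2 (new)  [load 330/350]
  90 → locker 1  [load 250/350]
  260 → locker 3 (new)  [load 260/350]
  120 → locker 4 (new)  [load 120/350]
  200 → locker 4  [load 320/350]
  220 → locker 5 (new)  [load 220/350]
  140 → locker 6 (new)  [load 140/350]
  180 → locker 6  [load 320/350]
  90 → locker 3  [load 350/350]
  70 → locker 1  [load 320/350]
6 storage lockers opened.

6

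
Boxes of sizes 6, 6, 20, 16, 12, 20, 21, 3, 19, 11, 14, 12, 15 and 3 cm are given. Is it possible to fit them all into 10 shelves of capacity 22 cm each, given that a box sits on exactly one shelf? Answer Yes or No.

Yes

A valid assignment using 10 shelves:
  shelf 1: 21 = 21
  shelf 2: 20 = 20
  shelf 3: 20 = 20
  shelf 4: 19 + 3 = 22
  shelf 5: 16 + 6 = 22
  shelf 6: 15 + 6 = 21
  shelf 7: 14 + 3 = 17
  shelf 8: 12 = 12
  shelf 9: 12 = 12
  shelf 10: 11 = 11
Every load is within 22 cm, so 10 shelves suffice.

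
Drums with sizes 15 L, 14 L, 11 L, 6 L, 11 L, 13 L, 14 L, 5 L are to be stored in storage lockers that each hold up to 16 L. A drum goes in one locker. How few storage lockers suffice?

Total = 15 + 14 + 14 + 13 + 11 + 11 + 6 + 5 = 89 L.
Lower bound: ⌈89/16⌉ = 6 storage lockers.
A packing using 7 storage lockers:
  locker 1: 15 = 15
  locker 2: 14 = 14
  locker 3: 14 = 14
  locker 4: 13 = 13
  locker 5: 11 + 5 = 16
  locker 6: 11 = 11
  locker 7: 6 = 6
No arrangement into 6 storage lockers stays within capacity, so 7 is optimal.

7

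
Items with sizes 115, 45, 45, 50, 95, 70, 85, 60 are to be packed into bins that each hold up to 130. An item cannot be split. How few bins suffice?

5

Total = 115 + 95 + 85 + 70 + 60 + 50 + 45 + 45 = 565.
Lower bound: ⌈565/130⌉ = 5 bins.
A packing using 5 bins:
  bin 1: 115 = 115
  bin 2: 95 = 95
  bin 3: 85 + 45 = 130
  bin 4: 70 + 60 = 130
  bin 5: 50 + 45 = 95
This matches the lower bound, so 5 is optimal.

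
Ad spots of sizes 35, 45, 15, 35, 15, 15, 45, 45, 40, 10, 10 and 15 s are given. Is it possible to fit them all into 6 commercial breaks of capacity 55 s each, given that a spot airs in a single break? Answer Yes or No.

No

Total = 325 s; ⌈325/55⌉ = 6.
The bound of 6 does not rule out 6, but exhaustive search shows no assignment into 6 commercial breaks of capacity 55 s exists — the minimum is 7.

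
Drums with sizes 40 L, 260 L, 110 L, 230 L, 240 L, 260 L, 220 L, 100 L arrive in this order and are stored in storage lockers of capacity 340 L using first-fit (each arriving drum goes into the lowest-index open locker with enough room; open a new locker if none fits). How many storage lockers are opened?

5

  40 → locker 1 (new)  [load 40/340]
  260 → locker 1  [load 300/340]
  110 → locker 2 (new)  [load 110/340]
  230 → locker 2  [load 340/340]
  240 → locker 3 (new)  [load 240/340]
  260 → locker 4 (new)  [load 260/340]
  220 → locker 5 (new)  [load 220/340]
  100 → locker 3  [load 340/340]
5 storage lockers opened.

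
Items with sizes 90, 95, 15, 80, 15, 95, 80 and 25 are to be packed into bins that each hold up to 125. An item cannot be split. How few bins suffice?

Total = 95 + 95 + 90 + 80 + 80 + 25 + 15 + 15 = 495.
Lower bound: ⌈495/125⌉ = 4 bins.
Also, 5 items each exceed 125/2, and no two of those can share a bin, so at least 5 bins are needed.
A packing using 5 bins:
  bin 1: 95 + 25 = 120
  bin 2: 95 + 15 + 15 = 125
  bin 3: 90 = 90
  bin 4: 80 = 80
  bin 5: 80 = 80
This matches the lower bound, so 5 is optimal.

5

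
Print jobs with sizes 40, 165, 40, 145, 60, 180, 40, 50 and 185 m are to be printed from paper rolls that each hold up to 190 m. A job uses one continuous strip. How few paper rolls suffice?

Total = 185 + 180 + 165 + 145 + 60 + 50 + 40 + 40 + 40 = 905 m.
Lower bound: ⌈905/190⌉ = 5 paper rolls.
A packing using 5 paper rolls:
  roll 1: 185 = 185
  roll 2: 180 = 180
  roll 3: 165 = 165
  roll 4: 145 + 40 = 185
  roll 5: 60 + 50 + 40 + 40 = 190
This matches the lower bound, so 5 is optimal.

5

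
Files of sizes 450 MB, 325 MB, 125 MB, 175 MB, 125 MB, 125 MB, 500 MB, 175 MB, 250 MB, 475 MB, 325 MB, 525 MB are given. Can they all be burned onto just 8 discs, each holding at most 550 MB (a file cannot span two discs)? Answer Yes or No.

Yes

A valid assignment using 8 discs:
  disc 1: 525 = 525
  disc 2: 500 = 500
  disc 3: 475 = 475
  disc 4: 450 = 450
  disc 5: 325 + 175 = 500
  disc 6: 325 + 175 = 500
  disc 7: 250 + 125 + 125 = 500
  disc 8: 125 = 125
Every load is within 550 MB, so 8 discs suffice.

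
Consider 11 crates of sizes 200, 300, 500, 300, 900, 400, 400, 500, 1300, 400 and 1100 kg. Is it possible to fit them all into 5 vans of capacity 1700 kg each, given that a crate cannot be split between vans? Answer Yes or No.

Yes

A valid assignment using 4 vans:
  van 1: 1300 + 400 = 1700
  van 2: 1100 + 500 = 1600
  van 3: 900 + 500 + 300 = 1700
  van 4: 400 + 400 + 300 + 200 = 1300
That uses only 4 ≤ 5, so 5 vans are enough.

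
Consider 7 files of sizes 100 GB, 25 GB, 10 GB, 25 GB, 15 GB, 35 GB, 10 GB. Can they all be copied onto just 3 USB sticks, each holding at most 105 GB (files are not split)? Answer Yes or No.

A valid assignment using 3 USB sticks:
  USB stick 1: 100 = 100
  USB stick 2: 35 + 25 + 25 + 15 = 100
  USB stick 3: 10 + 10 = 20
Every load is within 105 GB, so 3 USB sticks suffice.

Yes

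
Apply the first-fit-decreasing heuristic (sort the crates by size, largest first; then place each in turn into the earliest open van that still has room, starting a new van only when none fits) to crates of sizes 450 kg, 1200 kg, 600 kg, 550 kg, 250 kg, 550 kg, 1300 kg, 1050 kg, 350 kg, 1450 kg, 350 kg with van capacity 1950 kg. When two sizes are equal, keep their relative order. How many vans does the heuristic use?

5

Sorted descending: 1450, 1300, 1200, 1050, 600, 550, 550, 450, 350, 350, 250.
  1450 → van 1 (new)  [load 1450/1950]
  1300 → van 2 (new)  [load 1300/1950]
  1200 → van 3 (new)  [load 1200/1950]
  1050 → van 4 (new)  [load 1050/1950]
  600 → van 2  [load 1900/1950]
  550 → van 3  [load 1750/1950]
  550 → van 4  [load 1600/1950]
  450 → van 1  [load 1900/1950]
  350 → van 4  [load 1950/1950]
  350 → van 5 (new)  [load 350/1950]
  250 → van 5  [load 600/1950]
5 vans opened.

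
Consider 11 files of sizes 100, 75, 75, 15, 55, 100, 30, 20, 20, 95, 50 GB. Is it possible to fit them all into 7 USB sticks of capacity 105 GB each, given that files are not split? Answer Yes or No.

Yes

A valid assignment using 7 USB sticks:
  USB stick 1: 100 = 100
  USB stick 2: 100 = 100
  USB stick 3: 95 = 95
  USB stick 4: 75 + 30 = 105
  USB stick 5: 75 + 20 = 95
  USB stick 6: 55 + 50 = 105
  USB stick 7: 20 + 15 = 35
Every load is within 105 GB, so 7 USB sticks suffice.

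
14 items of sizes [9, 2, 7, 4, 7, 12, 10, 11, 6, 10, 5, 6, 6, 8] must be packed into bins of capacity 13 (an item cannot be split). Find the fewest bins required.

9

Total = 12 + 11 + 10 + 10 + 9 + 8 + 7 + 7 + 6 + 6 + 6 + 5 + 4 + 2 = 103.
Lower bound: ⌈103/13⌉ = 8 bins.
A packing using 9 bins:
  bin 1: 12 = 12
  bin 2: 11 + 2 = 13
  bin 3: 10 = 10
  bin 4: 10 = 10
  bin 5: 9 + 4 = 13
  bin 6: 8 + 5 = 13
  bin 7: 7 + 6 = 13
  bin 8: 7 + 6 = 13
  bin 9: 6 = 6
No arrangement into 8 bins stays within capacity, so 9 is optimal.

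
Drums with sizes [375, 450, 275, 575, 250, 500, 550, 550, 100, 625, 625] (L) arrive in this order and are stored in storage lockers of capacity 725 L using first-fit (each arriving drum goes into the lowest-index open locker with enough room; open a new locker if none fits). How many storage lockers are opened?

  375 → locker 1 (new)  [load 375/725]
  450 → locker 2 (new)  [load 450/725]
  275 → locker 1  [load 650/725]
  575 → locker 3 (new)  [load 575/725]
  250 → locker 2  [load 700/725]
  500 → locker 4 (new)  [load 500/725]
  550 → locker 5 (new)  [load 550/725]
  550 → locker 6 (new)  [load 550/725]
  100 → locker 3  [load 675/725]
  625 → locker 7 (new)  [load 625/725]
  625 → locker 8 (new)  [load 625/725]
8 storage lockers opened.

8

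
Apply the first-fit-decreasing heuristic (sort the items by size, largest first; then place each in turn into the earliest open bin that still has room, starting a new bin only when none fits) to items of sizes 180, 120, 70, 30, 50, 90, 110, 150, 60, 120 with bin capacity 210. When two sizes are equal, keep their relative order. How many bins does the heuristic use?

Sorted descending: 180, 150, 120, 120, 110, 90, 70, 60, 50, 30.
  180 → bin 1 (new)  [load 180/210]
  150 → bin 2 (new)  [load 150/210]
  120 → bin 3 (new)  [load 120/210]
  120 → bin 4 (new)  [load 120/210]
  110 → bin 5 (new)  [load 110/210]
  90 → bin 3  [load 210/210]
  70 → bin 4  [load 190/210]
  60 → bin 2  [load 210/210]
  50 → bin 5  [load 160/210]
  30 → bin 1  [load 210/210]
5 bins opened.

5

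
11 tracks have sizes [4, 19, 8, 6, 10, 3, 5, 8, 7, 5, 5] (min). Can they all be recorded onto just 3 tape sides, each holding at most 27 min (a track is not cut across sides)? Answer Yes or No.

A valid assignment using 3 tape sides:
  side 1: 19 + 8 = 27
  side 2: 10 + 8 + 6 + 3 = 27
  side 3: 7 + 5 + 5 + 5 + 4 = 26
Every load is within 27 min, so 3 tape sides suffice.

Yes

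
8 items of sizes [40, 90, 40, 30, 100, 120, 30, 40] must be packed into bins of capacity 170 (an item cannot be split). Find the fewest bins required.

3

Total = 120 + 100 + 90 + 40 + 40 + 40 + 30 + 30 = 490.
Lower bound: ⌈490/170⌉ = 3 bins.
A packing using 3 bins:
  bin 1: 120 + 40 = 160
  bin 2: 100 + 40 + 30 = 170
  bin 3: 90 + 40 + 30 = 160
This matches the lower bound, so 3 is optimal.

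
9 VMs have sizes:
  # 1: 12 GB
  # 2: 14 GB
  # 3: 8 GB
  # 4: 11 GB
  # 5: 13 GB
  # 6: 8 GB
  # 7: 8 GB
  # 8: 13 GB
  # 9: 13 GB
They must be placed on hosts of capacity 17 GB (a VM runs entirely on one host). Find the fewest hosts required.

Total = 14 + 13 + 13 + 13 + 12 + 11 + 8 + 8 + 8 = 100 GB.
Lower bound: ⌈100/17⌉ = 6 hosts.
A packing using 8 hosts:
  host 1: 14 = 14
  host 2: 13 = 13
  host 3: 13 = 13
  host 4: 13 = 13
  host 5: 12 = 12
  host 6: 11 = 11
  host 7: 8 + 8 = 16
  host 8: 8 = 8
No arrangement into 7 hosts stays within capacity, so 8 is optimal.

8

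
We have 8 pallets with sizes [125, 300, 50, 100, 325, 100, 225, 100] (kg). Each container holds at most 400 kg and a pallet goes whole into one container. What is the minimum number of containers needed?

4

Total = 325 + 300 + 225 + 125 + 100 + 100 + 100 + 50 = 1325 kg.
Lower bound: ⌈1325/400⌉ = 4 containers.
A packing using 4 containers:
  container 1: 325 + 50 = 375
  container 2: 300 + 100 = 400
  container 3: 225 + 125 = 350
  container 4: 100 + 100 = 200
This matches the lower bound, so 4 is optimal.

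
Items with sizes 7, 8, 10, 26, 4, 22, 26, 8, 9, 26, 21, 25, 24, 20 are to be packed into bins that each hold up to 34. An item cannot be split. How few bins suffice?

8

Total = 26 + 26 + 26 + 25 + 24 + 22 + 21 + 20 + 10 + 9 + 8 + 8 + 7 + 4 = 236.
Lower bound: ⌈236/34⌉ = 7 bins.
Also, 8 items each exceed 17, and no two of those can share a bin, so at least 8 bins are needed.
A packing using 8 bins:
  bin 1: 26 + 8 = 34
  bin 2: 26 + 8 = 34
  bin 3: 26 + 7 = 33
  bin 4: 25 + 9 = 34
  bin 5: 24 + 10 = 34
  bin 6: 22 + 4 = 26
  bin 7: 21 = 21
  bin 8: 20 = 20
This matches the lower bound, so 8 is optimal.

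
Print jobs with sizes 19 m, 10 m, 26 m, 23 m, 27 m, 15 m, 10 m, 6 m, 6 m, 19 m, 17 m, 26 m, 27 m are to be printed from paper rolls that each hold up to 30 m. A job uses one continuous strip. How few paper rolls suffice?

9

Total = 27 + 27 + 26 + 26 + 23 + 19 + 19 + 17 + 15 + 10 + 10 + 6 + 6 = 231 m.
Lower bound: ⌈231/30⌉ = 8 paper rolls.
A packing using 9 paper rolls:
  roll 1: 27 = 27
  roll 2: 27 = 27
  roll 3: 26 = 26
  roll 4: 26 = 26
  roll 5: 23 + 6 = 29
  roll 6: 19 + 10 = 29
  roll 7: 19 + 10 = 29
  roll 8: 17 + 6 = 23
  roll 9: 15 = 15
No arrangement into 8 paper rolls stays within capacity, so 9 is optimal.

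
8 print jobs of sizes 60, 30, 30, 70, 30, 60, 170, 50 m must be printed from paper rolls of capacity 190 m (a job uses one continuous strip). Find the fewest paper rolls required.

Total = 170 + 70 + 60 + 60 + 50 + 30 + 30 + 30 = 500 m.
Lower bound: ⌈500/190⌉ = 3 paper rolls.
A packing using 3 paper rolls:
  roll 1: 170 = 170
  roll 2: 70 + 60 + 60 = 190
  roll 3: 50 + 30 + 30 + 30 = 140
This matches the lower bound, so 3 is optimal.

3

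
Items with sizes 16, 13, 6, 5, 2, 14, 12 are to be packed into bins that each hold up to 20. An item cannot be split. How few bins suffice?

4

Total = 16 + 14 + 13 + 12 + 6 + 5 + 2 = 68.
Lower bound: ⌈68/20⌉ = 4 bins.
A packing using 4 bins:
  bin 1: 16 + 2 = 18
  bin 2: 14 + 6 = 20
  bin 3: 13 + 5 = 18
  bin 4: 12 = 12
This matches the lower bound, so 4 is optimal.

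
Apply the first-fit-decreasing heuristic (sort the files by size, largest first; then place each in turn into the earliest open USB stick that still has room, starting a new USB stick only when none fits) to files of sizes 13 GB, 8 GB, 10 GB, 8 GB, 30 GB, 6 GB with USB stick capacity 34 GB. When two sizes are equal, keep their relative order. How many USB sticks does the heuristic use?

3

Sorted descending: 30, 13, 10, 8, 8, 6.
  30 → USB stick 1 (new)  [load 30/34]
  13 → USB stick 2 (new)  [load 13/34]
  10 → USB stick 2  [load 23/34]
  8 → USB stick 2  [load 31/34]
  8 → USB stick 3 (new)  [load 8/34]
  6 → USB stick 3  [load 14/34]
3 USB sticks opened.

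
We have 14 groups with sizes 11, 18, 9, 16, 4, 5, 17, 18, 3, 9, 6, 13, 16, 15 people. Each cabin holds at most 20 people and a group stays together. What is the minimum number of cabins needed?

9

Total = 18 + 18 + 17 + 16 + 16 + 15 + 13 + 11 + 9 + 9 + 6 + 5 + 4 + 3 = 160 people.
Lower bound: ⌈160/20⌉ = 8 cabins.
A packing using 9 cabins:
  cabin 1: 18 = 18
  cabin 2: 18 = 18
  cabin 3: 17 + 3 = 20
  cabin 4: 16 + 4 = 20
  cabin 5: 16 = 16
  cabin 6: 15 + 5 = 20
  cabin 7: 13 + 6 = 19
  cabin 8: 11 + 9 = 20
  cabin 9: 9 = 9
No arrangement into 8 cabins stays within capacity, so 9 is optimal.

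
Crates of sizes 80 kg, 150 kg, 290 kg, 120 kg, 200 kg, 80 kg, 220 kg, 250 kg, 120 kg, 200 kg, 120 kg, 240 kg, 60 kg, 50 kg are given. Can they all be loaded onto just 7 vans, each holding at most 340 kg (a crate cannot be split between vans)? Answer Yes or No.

A valid assignment using 7 vans:
  van 1: 290 + 50 = 340
  van 2: 250 + 80 = 330
  van 3: 240 + 80 = 320
  van 4: 220 + 120 = 340
  van 5: 200 + 120 = 320
  van 6: 200 + 120 = 320
  van 7: 150 + 60 = 210
Every load is within 340 kg, so 7 vans suffice.

Yes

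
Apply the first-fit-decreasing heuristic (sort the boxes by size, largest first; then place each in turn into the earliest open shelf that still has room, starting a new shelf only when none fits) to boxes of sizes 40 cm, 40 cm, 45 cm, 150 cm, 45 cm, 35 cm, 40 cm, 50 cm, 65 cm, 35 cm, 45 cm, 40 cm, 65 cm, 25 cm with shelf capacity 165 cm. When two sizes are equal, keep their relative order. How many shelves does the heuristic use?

5

Sorted descending: 150, 65, 65, 50, 45, 45, 45, 40, 40, 40, 40, 35, 35, 25.
  150 → shelf 1 (new)  [load 150/165]
  65 → shelf 2 (new)  [load 65/165]
  65 → shelf 2  [load 130/165]
  50 → shelf 3 (new)  [load 50/165]
  45 → shelf 3  [load 95/165]
  45 → shelf 3  [load 140/165]
  45 → shelf 4 (new)  [load 45/165]
  40 → shelf 4  [load 85/165]
  40 → shelf 4  [load 125/165]
  40 → shelf 4  [load 165/165]
  40 → shelf 5 (new)  [load 40/165]
  35 → shelf 2  [load 165/165]
  35 → shelf 5  [load 75/165]
  25 → shelf 3  [load 165/165]
5 shelves opened.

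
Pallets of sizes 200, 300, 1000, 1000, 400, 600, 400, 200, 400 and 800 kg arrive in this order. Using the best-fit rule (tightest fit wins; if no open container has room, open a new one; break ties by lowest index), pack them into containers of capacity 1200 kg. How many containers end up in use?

  200 → container 1 (new)  [load 200/1200]
  300 → container 1  [load 500/1200]
  1000 → container 2 (new)  [load 1000/1200]
  1000 → container 3 (new)  [load 1000/1200]
  400 → container 1  [load 900/1200]
  600 → container 4 (new)  [load 600/1200]
  400 → container 4  [load 1000/1200]
  200 → container 2  [load 1200/1200]
  400 → container 5 (new)  [load 400/1200]
  800 → container 5  [load 1200/1200]
5 containers opened.

5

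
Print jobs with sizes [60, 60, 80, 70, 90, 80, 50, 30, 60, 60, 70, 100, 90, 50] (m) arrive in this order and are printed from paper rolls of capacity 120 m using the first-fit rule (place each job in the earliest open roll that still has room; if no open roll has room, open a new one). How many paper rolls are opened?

  60 → roll 1 (new)  [load 60/120]
  60 → roll 1  [load 120/120]
  80 → roll 2 (new)  [load 80/120]
  70 → roll 3 (new)  [load 70/120]
  90 → roll 4 (new)  [load 90/120]
  80 → roll 5 (new)  [load 80/120]
  50 → roll 3  [load 120/120]
  30 → roll 2  [load 110/120]
  60 → roll 6 (new)  [load 60/120]
  60 → roll 6  [load 120/120]
  70 → roll 7 (new)  [load 70/120]
  100 → roll 8 (new)  [load 100/120]
  90 → roll 9 (new)  [load 90/120]
  50 → roll 7  [load 120/120]
9 paper rolls opened.

9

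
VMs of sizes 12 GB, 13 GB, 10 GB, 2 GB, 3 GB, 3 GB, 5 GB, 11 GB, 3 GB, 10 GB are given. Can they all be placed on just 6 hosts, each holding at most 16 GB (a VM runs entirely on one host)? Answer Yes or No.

A valid assignment using 5 hosts:
  host 1: 13 + 3 = 16
  host 2: 12 + 3 = 15
  host 3: 11 + 5 = 16
  host 4: 10 + 3 + 2 = 15
  host 5: 10 = 10
That uses only 5 ≤ 6, so 6 hosts are enough.

Yes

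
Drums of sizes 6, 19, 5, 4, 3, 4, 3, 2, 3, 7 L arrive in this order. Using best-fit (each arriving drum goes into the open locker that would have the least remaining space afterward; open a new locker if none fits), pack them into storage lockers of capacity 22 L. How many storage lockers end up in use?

3

  6 → locker 1 (new)  [load 6/22]
  19 → locker 2 (new)  [load 19/22]
  5 → locker 1  [load 11/22]
  4 → locker 1  [load 15/22]
  3 → locker 2  [load 22/22]
  4 → locker 1  [load 19/22]
  3 → locker 1  [load 22/22]
  2 → locker 3 (new)  [load 2/22]
  3 → locker 3  [load 5/22]
  7 → locker 3  [load 12/22]
3 storage lockers opened.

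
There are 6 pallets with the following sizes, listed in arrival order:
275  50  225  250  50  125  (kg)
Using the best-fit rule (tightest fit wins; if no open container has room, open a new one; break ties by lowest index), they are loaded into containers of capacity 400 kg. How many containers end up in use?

  275 → container 1 (new)  [load 275/400]
  50 → container 1  [load 325/400]
  225 → container 2 (new)  [load 225/400]
  250 → container 3 (new)  [load 250/400]
  50 → container 1  [load 375/400]
  125 → container 3  [load 375/400]
3 containers opened.

3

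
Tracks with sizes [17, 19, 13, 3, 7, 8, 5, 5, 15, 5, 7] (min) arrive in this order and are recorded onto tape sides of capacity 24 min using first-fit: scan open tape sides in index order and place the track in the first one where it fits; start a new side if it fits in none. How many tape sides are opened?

5

  17 → side 1 (new)  [load 17/24]
  19 → side 2 (new)  [load 19/24]
  13 → side 3 (new)  [load 13/24]
  3 → side 1  [load 20/24]
  7 → side 3  [load 20/24]
  8 → side 4 (new)  [load 8/24]
  5 → side 2  [load 24/24]
  5 → side 4  [load 13/24]
  15 → side 5 (new)  [load 15/24]
  5 → side 4  [load 18/24]
  7 → side 5  [load 22/24]
5 tape sides opened.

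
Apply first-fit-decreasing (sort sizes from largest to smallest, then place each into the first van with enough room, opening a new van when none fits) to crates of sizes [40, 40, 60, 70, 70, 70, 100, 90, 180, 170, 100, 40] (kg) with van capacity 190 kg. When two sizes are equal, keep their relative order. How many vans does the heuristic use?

Sorted descending: 180, 170, 100, 100, 90, 70, 70, 70, 60, 40, 40, 40.
  180 → van 1 (new)  [load 180/190]
  170 → van 2 (new)  [load 170/190]
  100 → van 3 (new)  [load 100/190]
  100 → van 4 (new)  [load 100/190]
  90 → van 3  [load 190/190]
  70 → van 4  [load 170/190]
  70 → van 5 (new)  [load 70/190]
  70 → van 5  [load 140/190]
  60 → van 6 (new)  [load 60/190]
  40 → van 5  [load 180/190]
  40 → van 6  [load 100/190]
  40 → van 6  [load 140/190]
6 vans opened.

6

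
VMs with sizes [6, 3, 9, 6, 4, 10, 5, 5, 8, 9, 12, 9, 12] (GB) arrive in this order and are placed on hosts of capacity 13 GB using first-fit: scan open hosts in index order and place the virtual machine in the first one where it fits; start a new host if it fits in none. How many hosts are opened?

  6 → host 1 (new)  [load 6/13]
  3 → host 1  [load 9/13]
  9 → host 2 (new)  [load 9/13]
  6 → host 3 (new)  [load 6/13]
  4 → host 1  [load 13/13]
  10 → host 4 (new)  [load 10/13]
  5 → host 3  [load 11/13]
  5 → host 5 (new)  [load 5/13]
  8 → host 5  [load 13/13]
  9 → host 6 (new)  [load 9/13]
  12 → host 7 (new)  [load 12/13]
  9 → host 8 (new)  [load 9/13]
  12 → host 9 (new)  [load 12/13]
9 hosts opened.

9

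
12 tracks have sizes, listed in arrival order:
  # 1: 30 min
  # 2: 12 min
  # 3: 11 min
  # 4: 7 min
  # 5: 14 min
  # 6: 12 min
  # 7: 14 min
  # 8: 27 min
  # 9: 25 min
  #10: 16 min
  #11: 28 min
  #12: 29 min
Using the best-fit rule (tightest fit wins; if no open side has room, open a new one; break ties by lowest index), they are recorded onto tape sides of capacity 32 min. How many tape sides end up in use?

  30 → side 1 (new)  [load 30/32]
  12 → side 2 (new)  [load 12/32]
  11 → side 2  [load 23/32]
  7 → side 2  [load 30/32]
  14 → side 3 (new)  [load 14/32]
  12 → side 3  [load 26/32]
  14 → side 4 (new)  [load 14/32]
  27 → side 5 (new)  [load 27/32]
  25 → side 6 (new)  [load 25/32]
  16 → side 4  [load 30/32]
  28 → side 7 (new)  [load 28/32]
  29 → side 8 (new)  [load 29/32]
8 tape sides opened.

8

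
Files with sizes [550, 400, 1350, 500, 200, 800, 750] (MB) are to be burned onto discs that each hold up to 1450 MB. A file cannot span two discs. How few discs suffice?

4

Total = 1350 + 800 + 750 + 550 + 500 + 400 + 200 = 4550 MB.
Lower bound: ⌈4550/1450⌉ = 4 discs.
A packing using 4 discs:
  disc 1: 1350 = 1350
  disc 2: 800 + 550 = 1350
  disc 3: 750 + 500 + 200 = 1450
  disc 4: 400 = 400
This matches the lower bound, so 4 is optimal.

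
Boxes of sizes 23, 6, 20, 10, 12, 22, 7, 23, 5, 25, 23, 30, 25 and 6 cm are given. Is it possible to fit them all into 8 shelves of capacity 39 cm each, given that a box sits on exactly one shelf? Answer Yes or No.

Yes

A valid assignment using 8 shelves:
  shelf 1: 30 + 7 = 37
  shelf 2: 25 + 12 = 37
  shelf 3: 25 + 10 = 35
  shelf 4: 23 + 6 + 6 = 35
  shelf 5: 23 + 5 = 28
  shelf 6: 23 = 23
  shelf 7: 22 = 22
  shelf 8: 20 = 20
Every load is within 39 cm, so 8 shelves suffice.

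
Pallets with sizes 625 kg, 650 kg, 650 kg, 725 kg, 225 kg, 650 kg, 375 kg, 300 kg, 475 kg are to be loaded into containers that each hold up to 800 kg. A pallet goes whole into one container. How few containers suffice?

7

Total = 725 + 650 + 650 + 650 + 625 + 475 + 375 + 300 + 225 = 4675 kg.
Lower bound: ⌈4675/800⌉ = 6 containers.
A packing using 7 containers:
  container 1: 725 = 725
  container 2: 650 = 650
  container 3: 650 = 650
  container 4: 650 = 650
  container 5: 625 = 625
  container 6: 475 + 300 = 775
  container 7: 375 + 225 = 600
No arrangement into 6 containers stays within capacity, so 7 is optimal.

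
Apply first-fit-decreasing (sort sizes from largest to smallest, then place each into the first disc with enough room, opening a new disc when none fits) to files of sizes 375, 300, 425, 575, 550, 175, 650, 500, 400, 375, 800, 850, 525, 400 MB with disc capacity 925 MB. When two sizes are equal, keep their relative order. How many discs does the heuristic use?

Sorted descending: 850, 800, 650, 575, 550, 525, 500, 425, 400, 400, 375, 375, 300, 175.
  850 → disc 1 (new)  [load 850/925]
  800 → disc 2 (new)  [load 800/925]
  650 → disc 3 (new)  [load 650/925]
  575 → disc 4 (new)  [load 575/925]
  550 → disc 5 (new)  [load 550/925]
  525 → disc 6 (new)  [load 525/925]
  500 → disc 7 (new)  [load 500/925]
  425 → disc 7  [load 925/925]
  400 → disc 6  [load 925/925]
  400 → disc 8 (new)  [load 400/925]
  375 → disc 5  [load 925/925]
  375 → disc 8  [load 775/925]
  300 → disc 4  [load 875/925]
  175 → disc 3  [load 825/925]
8 discs opened.

8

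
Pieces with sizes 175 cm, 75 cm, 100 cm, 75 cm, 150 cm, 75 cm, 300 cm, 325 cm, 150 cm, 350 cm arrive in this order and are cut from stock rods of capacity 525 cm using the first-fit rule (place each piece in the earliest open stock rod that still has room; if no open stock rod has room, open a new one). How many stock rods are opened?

4

  175 → stock rod 1 (new)  [load 175/525]
  75 → stock rod 1  [load 250/525]
  100 → stock rod 1  [load 350/525]
  75 → stock rod 1  [load 425/525]
  150 → stock rod 2 (new)  [load 150/525]
  75 → stock rod 1  [load 500/525]
  300 → stock rod 2  [load 450/525]
  325 → stock rod 3 (new)  [load 325/525]
  150 → stock rod 3  [load 475/525]
  350 → stock rod 4 (new)  [load 350/525]
4 stock rods opened.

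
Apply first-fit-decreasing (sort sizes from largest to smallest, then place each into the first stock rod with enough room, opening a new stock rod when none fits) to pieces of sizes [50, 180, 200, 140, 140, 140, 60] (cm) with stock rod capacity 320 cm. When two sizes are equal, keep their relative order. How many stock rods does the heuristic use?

3

Sorted descending: 200, 180, 140, 140, 140, 60, 50.
  200 → stock rod 1 (new)  [load 200/320]
  180 → stock rod 2 (new)  [load 180/320]
  140 → stock rod 2  [load 320/320]
  140 → stock rod 3 (new)  [load 140/320]
  140 → stock rod 3  [load 280/320]
  60 → stock rod 1  [load 260/320]
  50 → stock rod 1  [load 310/320]
3 stock rods opened.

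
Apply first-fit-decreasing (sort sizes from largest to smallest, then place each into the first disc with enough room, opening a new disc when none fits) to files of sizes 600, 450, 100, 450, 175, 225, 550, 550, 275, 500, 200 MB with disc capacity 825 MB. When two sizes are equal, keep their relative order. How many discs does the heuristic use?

Sorted descending: 600, 550, 550, 500, 450, 450, 275, 225, 200, 175, 100.
  600 → disc 1 (new)  [load 600/825]
  550 → disc 2 (new)  [load 550/825]
  550 → disc 3 (new)  [load 550/825]
  500 → disc 4 (new)  [load 500/825]
  450 → disc 5 (new)  [load 450/825]
  450 → disc 6 (new)  [load 450/825]
  275 → disc 2  [load 825/825]
  225 → disc 1  [load 825/825]
  200 → disc 3  [load 750/825]
  175 → disc 4  [load 675/825]
  100 → disc 4  [load 775/825]
6 discs opened.

6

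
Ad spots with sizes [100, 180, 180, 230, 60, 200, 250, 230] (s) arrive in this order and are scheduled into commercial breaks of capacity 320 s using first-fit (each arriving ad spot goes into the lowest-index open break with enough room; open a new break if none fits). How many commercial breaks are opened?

  100 → break 1 (new)  [load 100/320]
  180 → break 1  [load 280/320]
  180 → break 2 (new)  [load 180/320]
  230 → break 3 (new)  [load 230/320]
  60 → break 2  [load 240/320]
  200 → break 4 (new)  [load 200/320]
  250 → break 5 (new)  [load 250/320]
  230 → break 6 (new)  [load 230/320]
6 commercial breaks opened.

6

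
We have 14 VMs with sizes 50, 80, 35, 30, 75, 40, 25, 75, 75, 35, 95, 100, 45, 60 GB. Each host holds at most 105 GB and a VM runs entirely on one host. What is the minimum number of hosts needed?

Total = 100 + 95 + 80 + 75 + 75 + 75 + 60 + 50 + 45 + 40 + 35 + 35 + 30 + 25 = 820 GB.
Lower bound: ⌈820/105⌉ = 8 hosts.
A packing using 9 hosts:
  host 1: 100 = 100
  host 2: 95 = 95
  host 3: 80 + 25 = 105
  host 4: 75 + 30 = 105
  host 5: 75 = 75
  host 6: 75 = 75
  host 7: 60 + 45 = 105
  host 8: 50 + 40 = 90
  host 9: 35 + 35 = 70
No arrangement into 8 hosts stays within capacity, so 9 is optimal.

9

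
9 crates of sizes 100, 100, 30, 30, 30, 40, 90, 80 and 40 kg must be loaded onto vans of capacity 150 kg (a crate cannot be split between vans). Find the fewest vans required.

4

Total = 100 + 100 + 90 + 80 + 40 + 40 + 30 + 30 + 30 = 540 kg.
Lower bound: ⌈540/150⌉ = 4 vans.
A packing using 4 vans:
  van 1: 100 + 40 = 140
  van 2: 100 + 40 = 140
  van 3: 90 + 30 + 30 = 150
  van 4: 80 + 30 = 110
This matches the lower bound, so 4 is optimal.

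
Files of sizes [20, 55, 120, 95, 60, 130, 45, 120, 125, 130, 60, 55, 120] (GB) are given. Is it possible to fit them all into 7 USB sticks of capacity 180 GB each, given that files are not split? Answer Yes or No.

Yes

A valid assignment using 7 USB sticks:
  USB stick 1: 130 + 45 = 175
  USB stick 2: 130 + 20 = 150
  USB stick 3: 125 + 55 = 180
  USB stick 4: 120 + 60 = 180
  USB stick 5: 120 + 60 = 180
  USB stick 6: 120 + 55 = 175
  USB stick 7: 95 = 95
Every load is within 180 GB, so 7 USB sticks suffice.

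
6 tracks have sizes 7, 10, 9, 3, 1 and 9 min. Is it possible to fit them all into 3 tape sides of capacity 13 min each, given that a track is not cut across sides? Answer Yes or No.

No

Total = 39 min; ⌈39/13⌉ = 3.
4 tracks each exceed half the capacity and cannot share a side, forcing at least 4 tape sides.
At least 4 tape sides are required, but only 3 are allowed.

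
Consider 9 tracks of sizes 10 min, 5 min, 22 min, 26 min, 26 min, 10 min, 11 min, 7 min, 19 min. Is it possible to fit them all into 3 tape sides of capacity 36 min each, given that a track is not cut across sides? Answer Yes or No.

Total = 136 min; ⌈136/36⌉ = 4.
At least 4 tape sides are required, but only 3 are allowed.

No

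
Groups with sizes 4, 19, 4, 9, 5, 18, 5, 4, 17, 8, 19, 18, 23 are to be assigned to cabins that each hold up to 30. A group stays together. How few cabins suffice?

Total = 23 + 19 + 19 + 18 + 18 + 17 + 9 + 8 + 5 + 5 + 4 + 4 + 4 = 153.
Lower bound: ⌈153/30⌉ = 6 cabins.
A packing using 6 cabins:
  cabin 1: 23 + 5 = 28
  cabin 2: 19 + 9 = 28
  cabin 3: 19 + 8 = 27
  cabin 4: 18 + 5 + 4 = 27
  cabin 5: 18 + 4 + 4 = 26
  cabin 6: 17 = 17
This matches the lower bound, so 6 is optimal.

6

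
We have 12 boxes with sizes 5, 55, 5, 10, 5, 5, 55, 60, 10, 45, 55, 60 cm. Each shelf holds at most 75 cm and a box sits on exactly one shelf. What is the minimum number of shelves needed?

6

Total = 60 + 60 + 55 + 55 + 55 + 45 + 10 + 10 + 5 + 5 + 5 + 5 = 370 cm.
Lower bound: ⌈370/75⌉ = 5 shelves.
Also, 6 boxes each exceed 75/2 cm, and no two of those can share a shelf, so at least 6 shelves are needed.
A packing using 6 shelves:
  shelf 1: 60 + 10 + 5 = 75
  shelf 2: 60 + 10 + 5 = 75
  shelf 3: 55 + 5 + 5 = 65
  shelf 4: 55 = 55
  shelf 5: 55 = 55
  shelf 6: 45 = 45
This matches the lower bound, so 6 is optimal.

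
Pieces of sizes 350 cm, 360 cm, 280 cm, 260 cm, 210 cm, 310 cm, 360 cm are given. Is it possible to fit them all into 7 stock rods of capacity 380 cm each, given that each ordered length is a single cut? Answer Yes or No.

A valid assignment using 7 stock rods:
  stock rod 1: 360 = 360
  stock rod 2: 360 = 360
  stock rod 3: 350 = 350
  stock rod 4: 310 = 310
  stock rod 5: 280 = 280
  stock rod 6: 260 = 260
  stock rod 7: 210 = 210
Every load is within 380 cm, so 7 stock rods suffice.

Yes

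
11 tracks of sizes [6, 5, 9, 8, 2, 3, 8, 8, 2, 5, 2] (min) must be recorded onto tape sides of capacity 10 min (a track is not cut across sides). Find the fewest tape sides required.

6

Total = 9 + 8 + 8 + 8 + 6 + 5 + 5 + 3 + 2 + 2 + 2 = 58 min.
Lower bound: ⌈58/10⌉ = 6 tape sides.
A packing using 6 tape sides:
  side 1: 9 = 9
  side 2: 8 + 2 = 10
  side 3: 8 + 2 = 10
  side 4: 8 + 2 = 10
  side 5: 6 + 3 = 9
  side 6: 5 + 5 = 10
This matches the lower bound, so 6 is optimal.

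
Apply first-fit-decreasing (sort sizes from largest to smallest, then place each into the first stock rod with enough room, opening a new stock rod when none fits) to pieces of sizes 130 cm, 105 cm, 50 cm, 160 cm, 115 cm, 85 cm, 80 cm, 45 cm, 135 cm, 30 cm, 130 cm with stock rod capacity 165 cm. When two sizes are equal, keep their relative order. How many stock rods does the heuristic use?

Sorted descending: 160, 135, 130, 130, 115, 105, 85, 80, 50, 45, 30.
  160 → stock rod 1 (new)  [load 160/165]
  135 → stock rod 2 (new)  [load 135/165]
  130 → stock rod 3 (new)  [load 130/165]
  130 → stock rod 4 (new)  [load 130/165]
  115 → stock rod 5 (new)  [load 115/165]
  105 → stock rod 6 (new)  [load 105/165]
  85 → stock rod 7 (new)  [load 85/165]
  80 → stock rod 7  [load 165/165]
  50 → stock rod 5  [load 165/165]
  45 → stock rod 6  [load 150/165]
  30 → stock rod 2  [load 165/165]
7 stock rods opened.

7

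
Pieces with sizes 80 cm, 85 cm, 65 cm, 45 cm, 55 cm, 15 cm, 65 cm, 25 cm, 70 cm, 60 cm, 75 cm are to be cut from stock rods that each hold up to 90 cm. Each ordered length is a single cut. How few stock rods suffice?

9

Total = 85 + 80 + 75 + 70 + 65 + 65 + 60 + 55 + 45 + 25 + 15 = 640 cm.
Lower bound: ⌈640/90⌉ = 8 stock rods.
A packing using 9 stock rods:
  stock rod 1: 85 = 85
  stock rod 2: 80 = 80
  stock rod 3: 75 + 15 = 90
  stock rod 4: 70 = 70
  stock rod 5: 65 + 25 = 90
  stock rod 6: 65 = 65
  stock rod 7: 60 = 60
  stock rod 8: 55 = 55
  stock rod 9: 45 = 45
No arrangement into 8 stock rods stays within capacity, so 9 is optimal.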